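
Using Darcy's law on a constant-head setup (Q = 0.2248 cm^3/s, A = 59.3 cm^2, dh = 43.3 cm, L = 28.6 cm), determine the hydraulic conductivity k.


Compute hydraulic gradient:
i = dh / L = 43.3 / 28.6 = 1.51399
Then apply Darcy's law:
k = Q / (A * i)
k = 0.2248 / (59.3 * 1.51399)
k = 0.2248 / 89.7794
k = 0.002504 cm/s


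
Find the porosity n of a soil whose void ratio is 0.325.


Using the relation n = e / (1 + e)
n = 0.325 / (1 + 0.325)
n = 0.325 / 1.325
n = 0.2453


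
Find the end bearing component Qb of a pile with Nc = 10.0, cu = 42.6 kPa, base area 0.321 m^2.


Result: 136.75 kN

Derivation:
Using Qb = Nc * cu * Ab
Qb = 10.0 * 42.6 * 0.321
Qb = 136.75 kN


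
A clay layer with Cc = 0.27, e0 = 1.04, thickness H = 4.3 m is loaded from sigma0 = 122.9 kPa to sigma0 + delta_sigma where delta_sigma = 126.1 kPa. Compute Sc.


Result: 0.1745 m

Derivation:
Using Sc = Cc * H / (1 + e0) * log10((sigma0 + delta_sigma) / sigma0)
Stress ratio = (122.9 + 126.1) / 122.9 = 2.02604
log10(2.02604) = 0.306647
Cc * H / (1 + e0) = 0.27 * 4.3 / (1 + 1.04) = 0.569118
Sc = 0.569118 * 0.306647
Sc = 0.1745 m


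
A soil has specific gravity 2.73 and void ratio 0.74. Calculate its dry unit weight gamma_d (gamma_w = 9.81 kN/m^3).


Result: 15.392 kN/m^3

Derivation:
Using gamma_d = Gs * gamma_w / (1 + e)
gamma_d = 2.73 * 9.81 / (1 + 0.74)
gamma_d = 2.73 * 9.81 / 1.74
gamma_d = 15.392 kN/m^3


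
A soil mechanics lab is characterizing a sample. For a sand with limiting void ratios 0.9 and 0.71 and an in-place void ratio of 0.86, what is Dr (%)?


Using Dr = (e_max - e) / (e_max - e_min) * 100
e_max - e = 0.9 - 0.86 = 0.04
e_max - e_min = 0.9 - 0.71 = 0.19
Dr = 0.04 / 0.19 * 100
Dr = 21.05 %


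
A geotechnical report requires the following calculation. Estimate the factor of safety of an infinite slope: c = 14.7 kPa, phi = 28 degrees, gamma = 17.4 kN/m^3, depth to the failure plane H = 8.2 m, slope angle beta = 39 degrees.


Result: 0.867

Derivation:
Using Fs = c / (gamma*H*sin(beta)*cos(beta)) + tan(phi)/tan(beta)
Cohesion contribution = 14.7 / (17.4*8.2*sin(39)*cos(39))
Cohesion contribution = 0.210659
Friction contribution = tan(28)/tan(39) = 0.656606
Fs = 0.210659 + 0.656606
Fs = 0.867


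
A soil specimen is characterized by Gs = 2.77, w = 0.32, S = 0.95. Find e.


Using the relation e = Gs * w / S
e = 2.77 * 0.32 / 0.95
e = 0.9331


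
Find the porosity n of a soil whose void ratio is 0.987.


Result: 0.4967

Derivation:
Using the relation n = e / (1 + e)
n = 0.987 / (1 + 0.987)
n = 0.987 / 1.987
n = 0.4967


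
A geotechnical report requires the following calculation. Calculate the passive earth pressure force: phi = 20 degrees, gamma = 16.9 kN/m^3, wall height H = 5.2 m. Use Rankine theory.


Compute passive earth pressure coefficient:
Kp = tan^2(45 + phi/2) = tan^2(55.0) = 2.039607
Compute passive force:
Pp = 0.5 * Kp * gamma * H^2
Pp = 0.5 * 2.039607 * 16.9 * 5.2^2
Pp = 466.03 kN/m


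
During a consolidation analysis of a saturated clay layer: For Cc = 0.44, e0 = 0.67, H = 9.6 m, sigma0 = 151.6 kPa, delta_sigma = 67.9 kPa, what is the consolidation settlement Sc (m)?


Using Sc = Cc * H / (1 + e0) * log10((sigma0 + delta_sigma) / sigma0)
Stress ratio = (151.6 + 67.9) / 151.6 = 1.44789
log10(1.44789) = 0.160735
Cc * H / (1 + e0) = 0.44 * 9.6 / (1 + 0.67) = 2.52934
Sc = 2.52934 * 0.160735
Sc = 0.4066 m


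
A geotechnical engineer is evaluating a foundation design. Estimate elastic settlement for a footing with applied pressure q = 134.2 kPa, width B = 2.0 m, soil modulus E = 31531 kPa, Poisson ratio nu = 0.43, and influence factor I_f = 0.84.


Using Se = q * B * (1 - nu^2) * I_f / E
1 - nu^2 = 1 - 0.43^2 = 0.8151
Se = 134.2 * 2.0 * 0.8151 * 0.84 / 31531
Se = 0.005828 m
Convert to mm: Se = 0.005828 * 1000 = 5.828 mm


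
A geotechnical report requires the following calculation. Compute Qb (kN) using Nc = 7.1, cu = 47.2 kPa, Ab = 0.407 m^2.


Using Qb = Nc * cu * Ab
Qb = 7.1 * 47.2 * 0.407
Qb = 136.39 kN


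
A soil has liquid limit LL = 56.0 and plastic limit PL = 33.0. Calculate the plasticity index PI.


Using PI = LL - PL
PI = 56.0 - 33.0
PI = 23.0


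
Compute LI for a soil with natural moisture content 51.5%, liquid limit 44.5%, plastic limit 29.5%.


First compute the plasticity index:
PI = LL - PL = 44.5 - 29.5 = 15.0
Then compute the liquidity index:
LI = (w - PL) / PI
LI = (51.5 - 29.5) / 15.0
LI = 1.467


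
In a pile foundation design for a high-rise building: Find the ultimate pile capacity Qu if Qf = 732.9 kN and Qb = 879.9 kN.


Result: 1612.8 kN

Derivation:
Using Qu = Qf + Qb
Qu = 732.9 + 879.9
Qu = 1612.8 kN


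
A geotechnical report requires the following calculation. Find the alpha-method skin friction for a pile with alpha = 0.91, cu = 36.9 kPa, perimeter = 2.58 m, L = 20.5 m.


Using Qs = alpha * cu * perimeter * L
Qs = 0.91 * 36.9 * 2.58 * 20.5
Qs = 1775.99 kN


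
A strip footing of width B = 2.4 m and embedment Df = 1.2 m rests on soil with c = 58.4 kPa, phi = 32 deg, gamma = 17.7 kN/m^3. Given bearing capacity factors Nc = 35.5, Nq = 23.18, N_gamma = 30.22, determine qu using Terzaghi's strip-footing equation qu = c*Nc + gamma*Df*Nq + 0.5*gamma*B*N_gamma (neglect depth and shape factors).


Result: 3207.42 kPa

Derivation:
Compute qu = c*Nc + gamma*Df*Nq + 0.5*gamma*B*N_gamma
Term 1: 58.4 * 35.5 = 2073.2
Term 2: 17.7 * 1.2 * 23.18 = 492.3432
Term 3: 0.5 * 17.7 * 2.4 * 30.22 = 641.8728
qu = 2073.2 + 492.3432 + 641.8728
qu = 3207.42 kPa


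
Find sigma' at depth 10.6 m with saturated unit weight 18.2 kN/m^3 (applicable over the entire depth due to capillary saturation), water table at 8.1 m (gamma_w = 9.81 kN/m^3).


Result: 168.4 kPa

Derivation:
Total stress = gamma_sat * depth
sigma = 18.2 * 10.6 = 192.92 kPa
Pore water pressure u = gamma_w * (depth - d_wt)
u = 9.81 * (10.6 - 8.1) = 24.525 kPa
Effective stress = sigma - u
sigma' = 192.92 - 24.525 = 168.4 kPa


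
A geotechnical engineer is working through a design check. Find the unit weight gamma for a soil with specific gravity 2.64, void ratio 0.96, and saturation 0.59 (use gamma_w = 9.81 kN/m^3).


Result: 16.048 kN/m^3

Derivation:
Using gamma = gamma_w * (Gs + S*e) / (1 + e)
Numerator: Gs + S*e = 2.64 + 0.59*0.96 = 3.2064
Denominator: 1 + e = 1 + 0.96 = 1.96
gamma = 9.81 * 3.2064 / 1.96
gamma = 16.048 kN/m^3


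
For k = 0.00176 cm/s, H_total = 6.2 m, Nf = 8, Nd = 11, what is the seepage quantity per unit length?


Result: 7.936e-05 m^3/s per m

Derivation:
Convert k to m/s for unit consistency with H:
k = 0.00176 cm/s = 0.00176 / 100 m/s = 1.76e-05 m/s
Using q = k * H * Nf / Nd
Nf / Nd = 8 / 11 = 0.7273
q = 1.76e-05 * 6.2 * 0.7273
q = 7.936e-05 m^3/s per m


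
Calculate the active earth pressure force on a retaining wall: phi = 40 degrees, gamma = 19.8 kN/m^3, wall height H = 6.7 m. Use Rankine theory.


Result: 96.63 kN/m

Derivation:
Compute active earth pressure coefficient:
Ka = tan^2(45 - phi/2) = tan^2(25.0) = 0.217443
Compute active force:
Pa = 0.5 * Ka * gamma * H^2
Pa = 0.5 * 0.217443 * 19.8 * 6.7^2
Pa = 96.63 kN/m


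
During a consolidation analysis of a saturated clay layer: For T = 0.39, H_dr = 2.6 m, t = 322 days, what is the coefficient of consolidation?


Using cv = T * H_dr^2 / t
H_dr^2 = 2.6^2 = 6.76
cv = 0.39 * 6.76 / 322
cv = 0.00819 m^2/day


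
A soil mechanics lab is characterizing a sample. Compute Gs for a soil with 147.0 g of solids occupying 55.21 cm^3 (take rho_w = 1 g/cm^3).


Using Gs = m_s / (V_s * rho_w)
Since rho_w = 1 g/cm^3:
Gs = 147.0 / 55.21
Gs = 2.663


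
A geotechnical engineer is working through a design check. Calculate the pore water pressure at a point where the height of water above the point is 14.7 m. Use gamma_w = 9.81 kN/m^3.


Using u = gamma_w * h_w
u = 9.81 * 14.7
u = 144.21 kPa


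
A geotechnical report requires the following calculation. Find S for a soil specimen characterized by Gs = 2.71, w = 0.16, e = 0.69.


Result: 0.6284

Derivation:
Using S = Gs * w / e
S = 2.71 * 0.16 / 0.69
S = 0.6284


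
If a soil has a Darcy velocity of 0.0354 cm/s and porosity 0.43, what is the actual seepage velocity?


Using v_s = v_d / n
v_s = 0.0354 / 0.43
v_s = 0.08233 cm/s


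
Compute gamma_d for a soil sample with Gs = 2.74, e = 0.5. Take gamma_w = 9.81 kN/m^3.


Result: 17.92 kN/m^3

Derivation:
Using gamma_d = Gs * gamma_w / (1 + e)
gamma_d = 2.74 * 9.81 / (1 + 0.5)
gamma_d = 2.74 * 9.81 / 1.5
gamma_d = 17.92 kN/m^3


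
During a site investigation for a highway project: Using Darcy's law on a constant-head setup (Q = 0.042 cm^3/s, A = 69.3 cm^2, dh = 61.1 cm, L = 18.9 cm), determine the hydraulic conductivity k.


Compute hydraulic gradient:
i = dh / L = 61.1 / 18.9 = 3.2328
Then apply Darcy's law:
k = Q / (A * i)
k = 0.042 / (69.3 * 3.2328)
k = 0.042 / 224.033
k = 0.000187 cm/s


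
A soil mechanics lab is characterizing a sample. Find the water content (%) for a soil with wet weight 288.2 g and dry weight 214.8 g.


Using w = (m_wet - m_dry) / m_dry * 100
m_wet - m_dry = 288.2 - 214.8 = 73.4 g
w = 73.4 / 214.8 * 100
w = 34.17 %


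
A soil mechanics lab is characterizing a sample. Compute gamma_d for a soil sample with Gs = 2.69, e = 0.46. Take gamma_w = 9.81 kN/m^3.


Result: 18.075 kN/m^3

Derivation:
Using gamma_d = Gs * gamma_w / (1 + e)
gamma_d = 2.69 * 9.81 / (1 + 0.46)
gamma_d = 2.69 * 9.81 / 1.46
gamma_d = 18.075 kN/m^3


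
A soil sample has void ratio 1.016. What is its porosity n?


Using the relation n = e / (1 + e)
n = 1.016 / (1 + 1.016)
n = 1.016 / 2.016
n = 0.504


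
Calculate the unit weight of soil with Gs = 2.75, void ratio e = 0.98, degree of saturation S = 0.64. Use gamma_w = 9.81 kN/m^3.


Using gamma = gamma_w * (Gs + S*e) / (1 + e)
Numerator: Gs + S*e = 2.75 + 0.64*0.98 = 3.3772
Denominator: 1 + e = 1 + 0.98 = 1.98
gamma = 9.81 * 3.3772 / 1.98
gamma = 16.732 kN/m^3


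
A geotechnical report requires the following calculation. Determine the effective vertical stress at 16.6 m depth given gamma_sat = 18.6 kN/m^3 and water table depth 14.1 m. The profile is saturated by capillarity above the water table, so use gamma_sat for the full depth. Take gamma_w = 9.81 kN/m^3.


Total stress = gamma_sat * depth
sigma = 18.6 * 16.6 = 308.76 kPa
Pore water pressure u = gamma_w * (depth - d_wt)
u = 9.81 * (16.6 - 14.1) = 24.525 kPa
Effective stress = sigma - u
sigma' = 308.76 - 24.525 = 284.24 kPa


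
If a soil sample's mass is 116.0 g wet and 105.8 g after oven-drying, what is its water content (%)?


Using w = (m_wet - m_dry) / m_dry * 100
m_wet - m_dry = 116.0 - 105.8 = 10.2 g
w = 10.2 / 105.8 * 100
w = 9.64 %


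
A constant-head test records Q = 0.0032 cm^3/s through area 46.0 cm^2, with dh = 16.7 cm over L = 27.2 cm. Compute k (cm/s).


Compute hydraulic gradient:
i = dh / L = 16.7 / 27.2 = 0.613971
Then apply Darcy's law:
k = Q / (A * i)
k = 0.0032 / (46.0 * 0.613971)
k = 0.0032 / 28.2426
k = 0.000113 cm/s


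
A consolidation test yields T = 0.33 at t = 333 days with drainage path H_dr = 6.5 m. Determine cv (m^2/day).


Using cv = T * H_dr^2 / t
H_dr^2 = 6.5^2 = 42.25
cv = 0.33 * 42.25 / 333
cv = 0.04187 m^2/day


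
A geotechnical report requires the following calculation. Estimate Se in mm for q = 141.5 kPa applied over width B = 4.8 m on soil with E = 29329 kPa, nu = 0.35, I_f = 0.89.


Using Se = q * B * (1 - nu^2) * I_f / E
1 - nu^2 = 1 - 0.35^2 = 0.8775
Se = 141.5 * 4.8 * 0.8775 * 0.89 / 29329
Se = 0.018086 m
Convert to mm: Se = 0.018086 * 1000 = 18.086 mm


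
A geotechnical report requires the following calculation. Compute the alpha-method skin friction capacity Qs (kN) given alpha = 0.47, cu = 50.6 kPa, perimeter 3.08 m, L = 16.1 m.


Result: 1179.3 kN

Derivation:
Using Qs = alpha * cu * perimeter * L
Qs = 0.47 * 50.6 * 3.08 * 16.1
Qs = 1179.3 kN


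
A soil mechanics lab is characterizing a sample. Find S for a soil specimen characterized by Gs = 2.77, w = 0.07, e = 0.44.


Using S = Gs * w / e
S = 2.77 * 0.07 / 0.44
S = 0.4407


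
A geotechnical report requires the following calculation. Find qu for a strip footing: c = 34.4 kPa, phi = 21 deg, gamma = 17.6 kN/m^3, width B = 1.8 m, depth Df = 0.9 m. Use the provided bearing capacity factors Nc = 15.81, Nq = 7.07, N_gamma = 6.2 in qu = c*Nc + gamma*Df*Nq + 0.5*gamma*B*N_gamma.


Compute qu = c*Nc + gamma*Df*Nq + 0.5*gamma*B*N_gamma
Term 1: 34.4 * 15.81 = 543.864
Term 2: 17.6 * 0.9 * 7.07 = 111.9888
Term 3: 0.5 * 17.6 * 1.8 * 6.2 = 98.208
qu = 543.864 + 111.9888 + 98.208
qu = 754.06 kPa


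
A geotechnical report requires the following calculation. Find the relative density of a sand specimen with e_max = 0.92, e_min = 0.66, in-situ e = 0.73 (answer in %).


Using Dr = (e_max - e) / (e_max - e_min) * 100
e_max - e = 0.92 - 0.73 = 0.19
e_max - e_min = 0.92 - 0.66 = 0.26
Dr = 0.19 / 0.26 * 100
Dr = 73.08 %


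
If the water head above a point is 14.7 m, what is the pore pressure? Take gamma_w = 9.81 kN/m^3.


Using u = gamma_w * h_w
u = 9.81 * 14.7
u = 144.21 kPa


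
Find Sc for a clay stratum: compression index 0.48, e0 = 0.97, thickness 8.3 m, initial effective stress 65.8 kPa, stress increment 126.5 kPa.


Using Sc = Cc * H / (1 + e0) * log10((sigma0 + delta_sigma) / sigma0)
Stress ratio = (65.8 + 126.5) / 65.8 = 2.92249
log10(2.92249) = 0.465753
Cc * H / (1 + e0) = 0.48 * 8.3 / (1 + 0.97) = 2.02234
Sc = 2.02234 * 0.465753
Sc = 0.9419 m


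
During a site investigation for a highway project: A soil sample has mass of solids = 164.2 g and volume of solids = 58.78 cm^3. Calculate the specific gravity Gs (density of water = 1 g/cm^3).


Using Gs = m_s / (V_s * rho_w)
Since rho_w = 1 g/cm^3:
Gs = 164.2 / 58.78
Gs = 2.793


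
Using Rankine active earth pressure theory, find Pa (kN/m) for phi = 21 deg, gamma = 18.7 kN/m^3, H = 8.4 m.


Compute active earth pressure coefficient:
Ka = tan^2(45 - phi/2) = tan^2(34.5) = 0.472355
Compute active force:
Pa = 0.5 * Ka * gamma * H^2
Pa = 0.5 * 0.472355 * 18.7 * 8.4^2
Pa = 311.63 kN/m


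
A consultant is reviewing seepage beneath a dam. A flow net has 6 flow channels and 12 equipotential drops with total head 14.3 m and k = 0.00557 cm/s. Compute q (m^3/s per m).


Convert k to m/s for unit consistency with H:
k = 0.00557 cm/s = 0.00557 / 100 m/s = 5.57e-05 m/s
Using q = k * H * Nf / Nd
Nf / Nd = 6 / 12 = 0.5
q = 5.57e-05 * 14.3 * 0.5
q = 0.0003983 m^3/s per m


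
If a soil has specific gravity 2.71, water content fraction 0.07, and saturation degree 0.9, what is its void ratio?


Using the relation e = Gs * w / S
e = 2.71 * 0.07 / 0.9
e = 0.2108


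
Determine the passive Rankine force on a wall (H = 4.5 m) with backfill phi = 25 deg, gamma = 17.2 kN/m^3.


Result: 429.09 kN/m

Derivation:
Compute passive earth pressure coefficient:
Kp = tan^2(45 + phi/2) = tan^2(57.5) = 2.463913
Compute passive force:
Pp = 0.5 * Kp * gamma * H^2
Pp = 0.5 * 2.463913 * 17.2 * 4.5^2
Pp = 429.09 kN/m


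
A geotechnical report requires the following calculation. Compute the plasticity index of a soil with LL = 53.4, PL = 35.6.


Result: 17.8

Derivation:
Using PI = LL - PL
PI = 53.4 - 35.6
PI = 17.8


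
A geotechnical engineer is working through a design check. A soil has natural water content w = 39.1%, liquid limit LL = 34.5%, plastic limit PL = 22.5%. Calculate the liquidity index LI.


First compute the plasticity index:
PI = LL - PL = 34.5 - 22.5 = 12.0
Then compute the liquidity index:
LI = (w - PL) / PI
LI = (39.1 - 22.5) / 12.0
LI = 1.383


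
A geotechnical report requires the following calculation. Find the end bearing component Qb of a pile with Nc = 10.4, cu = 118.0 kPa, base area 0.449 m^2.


Using Qb = Nc * cu * Ab
Qb = 10.4 * 118.0 * 0.449
Qb = 551.01 kN


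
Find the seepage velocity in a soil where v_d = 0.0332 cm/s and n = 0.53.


Result: 0.06264 cm/s

Derivation:
Using v_s = v_d / n
v_s = 0.0332 / 0.53
v_s = 0.06264 cm/s


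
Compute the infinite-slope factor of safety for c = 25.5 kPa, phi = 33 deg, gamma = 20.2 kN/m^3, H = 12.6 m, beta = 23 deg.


Using Fs = c / (gamma*H*sin(beta)*cos(beta)) + tan(phi)/tan(beta)
Cohesion contribution = 25.5 / (20.2*12.6*sin(23)*cos(23))
Cohesion contribution = 0.278557
Friction contribution = tan(33)/tan(23) = 1.52991
Fs = 0.278557 + 1.52991
Fs = 1.808


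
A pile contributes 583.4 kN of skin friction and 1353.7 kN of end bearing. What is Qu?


Using Qu = Qf + Qb
Qu = 583.4 + 1353.7
Qu = 1937.1 kN


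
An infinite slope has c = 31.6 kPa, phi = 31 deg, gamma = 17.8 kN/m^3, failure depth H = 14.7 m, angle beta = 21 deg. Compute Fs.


Result: 1.926

Derivation:
Using Fs = c / (gamma*H*sin(beta)*cos(beta)) + tan(phi)/tan(beta)
Cohesion contribution = 31.6 / (17.8*14.7*sin(21)*cos(21))
Cohesion contribution = 0.360968
Friction contribution = tan(31)/tan(21) = 1.5653
Fs = 0.360968 + 1.5653
Fs = 1.926


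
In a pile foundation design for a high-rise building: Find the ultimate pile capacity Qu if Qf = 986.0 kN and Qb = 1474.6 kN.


Using Qu = Qf + Qb
Qu = 986.0 + 1474.6
Qu = 2460.6 kN


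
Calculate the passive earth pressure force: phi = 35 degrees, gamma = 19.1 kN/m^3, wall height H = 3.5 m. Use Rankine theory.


Compute passive earth pressure coefficient:
Kp = tan^2(45 + phi/2) = tan^2(62.5) = 3.690172
Compute passive force:
Pp = 0.5 * Kp * gamma * H^2
Pp = 0.5 * 3.690172 * 19.1 * 3.5^2
Pp = 431.7 kN/m


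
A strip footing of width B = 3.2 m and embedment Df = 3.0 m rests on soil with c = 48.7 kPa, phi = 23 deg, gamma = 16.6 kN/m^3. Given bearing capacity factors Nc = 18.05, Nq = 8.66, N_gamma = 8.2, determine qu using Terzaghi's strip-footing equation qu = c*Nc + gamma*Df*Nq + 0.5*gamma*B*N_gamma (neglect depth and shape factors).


Result: 1528.1 kPa

Derivation:
Compute qu = c*Nc + gamma*Df*Nq + 0.5*gamma*B*N_gamma
Term 1: 48.7 * 18.05 = 879.035
Term 2: 16.6 * 3.0 * 8.66 = 431.268
Term 3: 0.5 * 16.6 * 3.2 * 8.2 = 217.792
qu = 879.035 + 431.268 + 217.792
qu = 1528.1 kPa


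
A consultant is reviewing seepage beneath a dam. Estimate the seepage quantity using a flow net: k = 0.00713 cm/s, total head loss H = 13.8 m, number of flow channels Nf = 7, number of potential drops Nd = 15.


Result: 0.0004592 m^3/s per m

Derivation:
Convert k to m/s for unit consistency with H:
k = 0.00713 cm/s = 0.00713 / 100 m/s = 7.13e-05 m/s
Using q = k * H * Nf / Nd
Nf / Nd = 7 / 15 = 0.4667
q = 7.13e-05 * 13.8 * 0.4667
q = 0.0004592 m^3/s per m


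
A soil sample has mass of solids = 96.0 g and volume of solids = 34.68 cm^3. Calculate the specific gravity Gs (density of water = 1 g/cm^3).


Using Gs = m_s / (V_s * rho_w)
Since rho_w = 1 g/cm^3:
Gs = 96.0 / 34.68
Gs = 2.768


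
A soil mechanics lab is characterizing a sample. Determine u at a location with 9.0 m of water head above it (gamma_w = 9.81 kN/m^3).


Using u = gamma_w * h_w
u = 9.81 * 9.0
u = 88.29 kPa


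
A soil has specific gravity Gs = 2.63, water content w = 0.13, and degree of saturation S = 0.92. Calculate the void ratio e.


Result: 0.3716

Derivation:
Using the relation e = Gs * w / S
e = 2.63 * 0.13 / 0.92
e = 0.3716


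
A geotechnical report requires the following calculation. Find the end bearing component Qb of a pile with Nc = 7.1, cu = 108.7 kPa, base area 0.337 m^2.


Using Qb = Nc * cu * Ab
Qb = 7.1 * 108.7 * 0.337
Qb = 260.09 kN


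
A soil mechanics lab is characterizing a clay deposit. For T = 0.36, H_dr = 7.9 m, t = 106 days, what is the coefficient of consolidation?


Using cv = T * H_dr^2 / t
H_dr^2 = 7.9^2 = 62.41
cv = 0.36 * 62.41 / 106
cv = 0.21196 m^2/day


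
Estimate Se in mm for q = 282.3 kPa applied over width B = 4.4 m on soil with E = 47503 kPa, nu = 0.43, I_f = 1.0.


Using Se = q * B * (1 - nu^2) * I_f / E
1 - nu^2 = 1 - 0.43^2 = 0.8151
Se = 282.3 * 4.4 * 0.8151 * 1.0 / 47503
Se = 0.021313 m
Convert to mm: Se = 0.021313 * 1000 = 21.313 mm


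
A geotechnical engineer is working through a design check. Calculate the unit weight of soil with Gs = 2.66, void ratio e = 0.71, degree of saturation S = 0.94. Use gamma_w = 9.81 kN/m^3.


Using gamma = gamma_w * (Gs + S*e) / (1 + e)
Numerator: Gs + S*e = 2.66 + 0.94*0.71 = 3.3274
Denominator: 1 + e = 1 + 0.71 = 1.71
gamma = 9.81 * 3.3274 / 1.71
gamma = 19.089 kN/m^3


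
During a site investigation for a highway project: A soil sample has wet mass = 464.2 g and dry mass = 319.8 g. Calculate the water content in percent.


Using w = (m_wet - m_dry) / m_dry * 100
m_wet - m_dry = 464.2 - 319.8 = 144.4 g
w = 144.4 / 319.8 * 100
w = 45.15 %


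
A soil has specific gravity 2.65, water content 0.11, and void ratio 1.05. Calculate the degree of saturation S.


Using S = Gs * w / e
S = 2.65 * 0.11 / 1.05
S = 0.2776


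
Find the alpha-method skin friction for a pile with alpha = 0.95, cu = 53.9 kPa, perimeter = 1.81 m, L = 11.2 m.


Using Qs = alpha * cu * perimeter * L
Qs = 0.95 * 53.9 * 1.81 * 11.2
Qs = 1038.03 kN


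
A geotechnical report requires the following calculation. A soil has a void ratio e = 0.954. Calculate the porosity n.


Using the relation n = e / (1 + e)
n = 0.954 / (1 + 0.954)
n = 0.954 / 1.954
n = 0.4882


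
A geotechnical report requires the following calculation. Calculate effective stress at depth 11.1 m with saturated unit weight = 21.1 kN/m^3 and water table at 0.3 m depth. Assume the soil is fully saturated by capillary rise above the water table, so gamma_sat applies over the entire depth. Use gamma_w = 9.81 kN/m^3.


Total stress = gamma_sat * depth
sigma = 21.1 * 11.1 = 234.21 kPa
Pore water pressure u = gamma_w * (depth - d_wt)
u = 9.81 * (11.1 - 0.3) = 105.948 kPa
Effective stress = sigma - u
sigma' = 234.21 - 105.948 = 128.26 kPa


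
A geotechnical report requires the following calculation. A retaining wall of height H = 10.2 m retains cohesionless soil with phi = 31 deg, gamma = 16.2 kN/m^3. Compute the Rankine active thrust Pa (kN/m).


Result: 269.75 kN/m

Derivation:
Compute active earth pressure coefficient:
Ka = tan^2(45 - phi/2) = tan^2(29.5) = 0.320099
Compute active force:
Pa = 0.5 * Ka * gamma * H^2
Pa = 0.5 * 0.320099 * 16.2 * 10.2^2
Pa = 269.75 kN/m


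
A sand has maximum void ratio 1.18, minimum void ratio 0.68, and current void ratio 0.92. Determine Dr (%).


Result: 52.0 %

Derivation:
Using Dr = (e_max - e) / (e_max - e_min) * 100
e_max - e = 1.18 - 0.92 = 0.26
e_max - e_min = 1.18 - 0.68 = 0.5
Dr = 0.26 / 0.5 * 100
Dr = 52.0 %


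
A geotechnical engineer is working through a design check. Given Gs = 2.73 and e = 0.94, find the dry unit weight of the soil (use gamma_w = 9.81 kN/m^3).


Using gamma_d = Gs * gamma_w / (1 + e)
gamma_d = 2.73 * 9.81 / (1 + 0.94)
gamma_d = 2.73 * 9.81 / 1.94
gamma_d = 13.805 kN/m^3


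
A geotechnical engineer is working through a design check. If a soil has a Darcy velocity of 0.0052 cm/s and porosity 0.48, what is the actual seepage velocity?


Using v_s = v_d / n
v_s = 0.0052 / 0.48
v_s = 0.01083 cm/s


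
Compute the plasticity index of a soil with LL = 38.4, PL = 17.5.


Result: 20.9

Derivation:
Using PI = LL - PL
PI = 38.4 - 17.5
PI = 20.9


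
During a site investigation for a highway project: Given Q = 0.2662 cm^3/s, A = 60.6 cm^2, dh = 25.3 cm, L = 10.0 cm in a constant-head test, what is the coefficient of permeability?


Compute hydraulic gradient:
i = dh / L = 25.3 / 10.0 = 2.53
Then apply Darcy's law:
k = Q / (A * i)
k = 0.2662 / (60.6 * 2.53)
k = 0.2662 / 153.318
k = 0.001736 cm/s


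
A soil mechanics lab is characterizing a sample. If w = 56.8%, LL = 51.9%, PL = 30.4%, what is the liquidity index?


Result: 1.228

Derivation:
First compute the plasticity index:
PI = LL - PL = 51.9 - 30.4 = 21.5
Then compute the liquidity index:
LI = (w - PL) / PI
LI = (56.8 - 30.4) / 21.5
LI = 1.228


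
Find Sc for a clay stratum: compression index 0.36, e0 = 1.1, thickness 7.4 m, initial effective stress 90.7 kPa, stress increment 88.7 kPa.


Using Sc = Cc * H / (1 + e0) * log10((sigma0 + delta_sigma) / sigma0)
Stress ratio = (90.7 + 88.7) / 90.7 = 1.97795
log10(1.97795) = 0.296215
Cc * H / (1 + e0) = 0.36 * 7.4 / (1 + 1.1) = 1.26857
Sc = 1.26857 * 0.296215
Sc = 0.3758 m


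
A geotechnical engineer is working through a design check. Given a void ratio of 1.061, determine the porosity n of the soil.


Using the relation n = e / (1 + e)
n = 1.061 / (1 + 1.061)
n = 1.061 / 2.061
n = 0.5148


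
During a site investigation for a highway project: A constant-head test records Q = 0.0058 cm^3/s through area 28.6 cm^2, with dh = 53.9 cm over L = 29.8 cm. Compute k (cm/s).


Compute hydraulic gradient:
i = dh / L = 53.9 / 29.8 = 1.80872
Then apply Darcy's law:
k = Q / (A * i)
k = 0.0058 / (28.6 * 1.80872)
k = 0.0058 / 51.7295
k = 0.000112 cm/s


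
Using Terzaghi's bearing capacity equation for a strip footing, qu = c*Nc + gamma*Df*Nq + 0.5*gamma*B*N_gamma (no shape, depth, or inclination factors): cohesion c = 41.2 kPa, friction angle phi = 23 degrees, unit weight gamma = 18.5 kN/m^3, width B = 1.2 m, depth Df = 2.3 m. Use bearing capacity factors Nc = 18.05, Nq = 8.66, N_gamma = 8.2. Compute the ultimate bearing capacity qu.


Compute qu = c*Nc + gamma*Df*Nq + 0.5*gamma*B*N_gamma
Term 1: 41.2 * 18.05 = 743.66
Term 2: 18.5 * 2.3 * 8.66 = 368.483
Term 3: 0.5 * 18.5 * 1.2 * 8.2 = 91.02
qu = 743.66 + 368.483 + 91.02
qu = 1203.16 kPa


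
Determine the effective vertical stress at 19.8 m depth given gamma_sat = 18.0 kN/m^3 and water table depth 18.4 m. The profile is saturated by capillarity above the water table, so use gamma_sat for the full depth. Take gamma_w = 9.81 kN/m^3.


Total stress = gamma_sat * depth
sigma = 18.0 * 19.8 = 356.4 kPa
Pore water pressure u = gamma_w * (depth - d_wt)
u = 9.81 * (19.8 - 18.4) = 13.734 kPa
Effective stress = sigma - u
sigma' = 356.4 - 13.734 = 342.67 kPa


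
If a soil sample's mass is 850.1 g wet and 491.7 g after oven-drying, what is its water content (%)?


Using w = (m_wet - m_dry) / m_dry * 100
m_wet - m_dry = 850.1 - 491.7 = 358.4 g
w = 358.4 / 491.7 * 100
w = 72.89 %


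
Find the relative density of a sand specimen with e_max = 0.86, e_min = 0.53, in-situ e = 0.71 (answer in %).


Using Dr = (e_max - e) / (e_max - e_min) * 100
e_max - e = 0.86 - 0.71 = 0.15
e_max - e_min = 0.86 - 0.53 = 0.33
Dr = 0.15 / 0.33 * 100
Dr = 45.45 %


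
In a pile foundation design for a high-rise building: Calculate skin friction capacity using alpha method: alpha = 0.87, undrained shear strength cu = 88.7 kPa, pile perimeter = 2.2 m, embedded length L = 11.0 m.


Using Qs = alpha * cu * perimeter * L
Qs = 0.87 * 88.7 * 2.2 * 11.0
Qs = 1867.49 kN


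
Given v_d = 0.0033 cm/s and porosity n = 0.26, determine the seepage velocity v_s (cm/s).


Result: 0.01269 cm/s

Derivation:
Using v_s = v_d / n
v_s = 0.0033 / 0.26
v_s = 0.01269 cm/s


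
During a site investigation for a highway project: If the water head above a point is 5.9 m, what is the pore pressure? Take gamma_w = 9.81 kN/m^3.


Result: 57.88 kPa

Derivation:
Using u = gamma_w * h_w
u = 9.81 * 5.9
u = 57.88 kPa


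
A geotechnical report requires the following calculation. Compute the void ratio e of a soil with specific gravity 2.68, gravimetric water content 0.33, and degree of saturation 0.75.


Result: 1.1792

Derivation:
Using the relation e = Gs * w / S
e = 2.68 * 0.33 / 0.75
e = 1.1792


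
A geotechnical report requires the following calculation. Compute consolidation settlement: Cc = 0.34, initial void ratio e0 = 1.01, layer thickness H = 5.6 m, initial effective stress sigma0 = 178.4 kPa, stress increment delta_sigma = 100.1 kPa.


Using Sc = Cc * H / (1 + e0) * log10((sigma0 + delta_sigma) / sigma0)
Stress ratio = (178.4 + 100.1) / 178.4 = 1.5611
log10(1.5611) = 0.19343
Cc * H / (1 + e0) = 0.34 * 5.6 / (1 + 1.01) = 0.947264
Sc = 0.947264 * 0.19343
Sc = 0.1832 m


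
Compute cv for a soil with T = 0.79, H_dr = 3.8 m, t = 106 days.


Result: 0.10762 m^2/day

Derivation:
Using cv = T * H_dr^2 / t
H_dr^2 = 3.8^2 = 14.44
cv = 0.79 * 14.44 / 106
cv = 0.10762 m^2/day


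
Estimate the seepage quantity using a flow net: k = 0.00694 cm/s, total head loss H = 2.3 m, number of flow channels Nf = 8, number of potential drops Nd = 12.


Convert k to m/s for unit consistency with H:
k = 0.00694 cm/s = 0.00694 / 100 m/s = 6.94e-05 m/s
Using q = k * H * Nf / Nd
Nf / Nd = 8 / 12 = 0.6667
q = 6.94e-05 * 2.3 * 0.6667
q = 0.0001064 m^3/s per m


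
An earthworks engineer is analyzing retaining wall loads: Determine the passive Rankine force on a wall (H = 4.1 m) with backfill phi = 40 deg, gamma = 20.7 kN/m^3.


Compute passive earth pressure coefficient:
Kp = tan^2(45 + phi/2) = tan^2(65.0) = 4.59891
Compute passive force:
Pp = 0.5 * Kp * gamma * H^2
Pp = 0.5 * 4.59891 * 20.7 * 4.1^2
Pp = 800.13 kN/m


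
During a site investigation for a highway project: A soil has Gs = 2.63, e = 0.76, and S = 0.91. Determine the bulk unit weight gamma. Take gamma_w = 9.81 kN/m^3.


Using gamma = gamma_w * (Gs + S*e) / (1 + e)
Numerator: Gs + S*e = 2.63 + 0.91*0.76 = 3.3216
Denominator: 1 + e = 1 + 0.76 = 1.76
gamma = 9.81 * 3.3216 / 1.76
gamma = 18.514 kN/m^3


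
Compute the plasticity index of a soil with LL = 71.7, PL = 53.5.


Result: 18.2

Derivation:
Using PI = LL - PL
PI = 71.7 - 53.5
PI = 18.2


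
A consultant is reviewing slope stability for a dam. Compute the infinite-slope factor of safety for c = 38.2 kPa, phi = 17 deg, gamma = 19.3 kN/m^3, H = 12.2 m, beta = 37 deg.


Using Fs = c / (gamma*H*sin(beta)*cos(beta)) + tan(phi)/tan(beta)
Cohesion contribution = 38.2 / (19.3*12.2*sin(37)*cos(37))
Cohesion contribution = 0.337547
Friction contribution = tan(17)/tan(37) = 0.405718
Fs = 0.337547 + 0.405718
Fs = 0.743


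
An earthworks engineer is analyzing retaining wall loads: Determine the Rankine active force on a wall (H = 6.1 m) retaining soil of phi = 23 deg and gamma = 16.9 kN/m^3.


Compute active earth pressure coefficient:
Ka = tan^2(45 - phi/2) = tan^2(33.5) = 0.438092
Compute active force:
Pa = 0.5 * Ka * gamma * H^2
Pa = 0.5 * 0.438092 * 16.9 * 6.1^2
Pa = 137.75 kN/m


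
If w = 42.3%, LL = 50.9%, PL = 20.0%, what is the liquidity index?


First compute the plasticity index:
PI = LL - PL = 50.9 - 20.0 = 30.9
Then compute the liquidity index:
LI = (w - PL) / PI
LI = (42.3 - 20.0) / 30.9
LI = 0.722


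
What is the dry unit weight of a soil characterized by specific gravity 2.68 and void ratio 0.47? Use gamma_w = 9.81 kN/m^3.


Result: 17.885 kN/m^3

Derivation:
Using gamma_d = Gs * gamma_w / (1 + e)
gamma_d = 2.68 * 9.81 / (1 + 0.47)
gamma_d = 2.68 * 9.81 / 1.47
gamma_d = 17.885 kN/m^3


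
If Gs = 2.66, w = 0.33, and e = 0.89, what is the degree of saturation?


Result: 0.9863

Derivation:
Using S = Gs * w / e
S = 2.66 * 0.33 / 0.89
S = 0.9863


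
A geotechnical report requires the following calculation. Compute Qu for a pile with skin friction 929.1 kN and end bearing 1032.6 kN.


Using Qu = Qf + Qb
Qu = 929.1 + 1032.6
Qu = 1961.7 kN


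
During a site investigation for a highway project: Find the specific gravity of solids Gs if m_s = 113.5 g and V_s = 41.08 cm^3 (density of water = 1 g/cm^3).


Result: 2.763

Derivation:
Using Gs = m_s / (V_s * rho_w)
Since rho_w = 1 g/cm^3:
Gs = 113.5 / 41.08
Gs = 2.763


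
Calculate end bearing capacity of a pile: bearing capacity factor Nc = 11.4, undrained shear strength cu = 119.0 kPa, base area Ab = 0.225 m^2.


Using Qb = Nc * cu * Ab
Qb = 11.4 * 119.0 * 0.225
Qb = 305.24 kN


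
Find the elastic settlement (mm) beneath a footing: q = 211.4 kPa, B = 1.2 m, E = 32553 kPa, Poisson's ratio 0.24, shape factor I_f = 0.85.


Using Se = q * B * (1 - nu^2) * I_f / E
1 - nu^2 = 1 - 0.24^2 = 0.9424
Se = 211.4 * 1.2 * 0.9424 * 0.85 / 32553
Se = 0.006242 m
Convert to mm: Se = 0.006242 * 1000 = 6.242 mm


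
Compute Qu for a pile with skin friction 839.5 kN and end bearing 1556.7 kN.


Using Qu = Qf + Qb
Qu = 839.5 + 1556.7
Qu = 2396.2 kN


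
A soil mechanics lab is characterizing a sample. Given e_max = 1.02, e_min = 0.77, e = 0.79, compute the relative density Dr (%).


Result: 92.0 %

Derivation:
Using Dr = (e_max - e) / (e_max - e_min) * 100
e_max - e = 1.02 - 0.79 = 0.23
e_max - e_min = 1.02 - 0.77 = 0.25
Dr = 0.23 / 0.25 * 100
Dr = 92.0 %


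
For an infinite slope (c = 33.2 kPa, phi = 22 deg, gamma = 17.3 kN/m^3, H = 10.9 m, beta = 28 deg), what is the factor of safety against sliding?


Result: 1.185

Derivation:
Using Fs = c / (gamma*H*sin(beta)*cos(beta)) + tan(phi)/tan(beta)
Cohesion contribution = 33.2 / (17.3*10.9*sin(28)*cos(28))
Cohesion contribution = 0.424738
Friction contribution = tan(22)/tan(28) = 0.759863
Fs = 0.424738 + 0.759863
Fs = 1.185


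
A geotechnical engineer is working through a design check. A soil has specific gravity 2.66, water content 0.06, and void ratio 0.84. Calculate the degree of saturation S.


Using S = Gs * w / e
S = 2.66 * 0.06 / 0.84
S = 0.19


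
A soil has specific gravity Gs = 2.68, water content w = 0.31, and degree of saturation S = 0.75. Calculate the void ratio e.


Result: 1.1077

Derivation:
Using the relation e = Gs * w / S
e = 2.68 * 0.31 / 0.75
e = 1.1077


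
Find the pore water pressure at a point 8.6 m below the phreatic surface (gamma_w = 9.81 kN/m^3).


Using u = gamma_w * h_w
u = 9.81 * 8.6
u = 84.37 kPa


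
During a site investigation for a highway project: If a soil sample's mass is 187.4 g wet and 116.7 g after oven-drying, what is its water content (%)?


Using w = (m_wet - m_dry) / m_dry * 100
m_wet - m_dry = 187.4 - 116.7 = 70.7 g
w = 70.7 / 116.7 * 100
w = 60.58 %


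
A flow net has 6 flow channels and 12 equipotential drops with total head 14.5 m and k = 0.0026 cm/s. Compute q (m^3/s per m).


Result: 0.0001885 m^3/s per m

Derivation:
Convert k to m/s for unit consistency with H:
k = 0.0026 cm/s = 0.0026 / 100 m/s = 2.6e-05 m/s
Using q = k * H * Nf / Nd
Nf / Nd = 6 / 12 = 0.5
q = 2.6e-05 * 14.5 * 0.5
q = 0.0001885 m^3/s per m


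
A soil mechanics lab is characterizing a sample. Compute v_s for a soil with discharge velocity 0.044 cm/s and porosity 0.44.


Using v_s = v_d / n
v_s = 0.044 / 0.44
v_s = 0.1 cm/s


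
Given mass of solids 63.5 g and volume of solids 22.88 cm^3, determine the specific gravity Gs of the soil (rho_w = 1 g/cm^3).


Result: 2.775

Derivation:
Using Gs = m_s / (V_s * rho_w)
Since rho_w = 1 g/cm^3:
Gs = 63.5 / 22.88
Gs = 2.775


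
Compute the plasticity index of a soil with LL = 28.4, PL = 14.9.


Using PI = LL - PL
PI = 28.4 - 14.9
PI = 13.5


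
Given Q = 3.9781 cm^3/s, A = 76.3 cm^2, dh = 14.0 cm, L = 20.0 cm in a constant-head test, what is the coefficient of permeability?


Compute hydraulic gradient:
i = dh / L = 14.0 / 20.0 = 0.7
Then apply Darcy's law:
k = Q / (A * i)
k = 3.9781 / (76.3 * 0.7)
k = 3.9781 / 53.41
k = 0.074482 cm/s


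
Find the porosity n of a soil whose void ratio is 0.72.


Using the relation n = e / (1 + e)
n = 0.72 / (1 + 0.72)
n = 0.72 / 1.72
n = 0.4186


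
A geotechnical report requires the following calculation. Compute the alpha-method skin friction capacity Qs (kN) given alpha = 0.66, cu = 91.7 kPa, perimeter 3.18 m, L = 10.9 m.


Using Qs = alpha * cu * perimeter * L
Qs = 0.66 * 91.7 * 3.18 * 10.9
Qs = 2097.81 kN


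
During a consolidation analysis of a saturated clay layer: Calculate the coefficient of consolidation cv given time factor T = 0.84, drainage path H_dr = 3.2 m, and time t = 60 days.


Result: 0.14336 m^2/day

Derivation:
Using cv = T * H_dr^2 / t
H_dr^2 = 3.2^2 = 10.24
cv = 0.84 * 10.24 / 60
cv = 0.14336 m^2/day


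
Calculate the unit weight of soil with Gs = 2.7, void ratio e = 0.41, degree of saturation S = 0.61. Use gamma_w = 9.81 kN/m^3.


Result: 20.525 kN/m^3

Derivation:
Using gamma = gamma_w * (Gs + S*e) / (1 + e)
Numerator: Gs + S*e = 2.7 + 0.61*0.41 = 2.9501
Denominator: 1 + e = 1 + 0.41 = 1.41
gamma = 9.81 * 2.9501 / 1.41
gamma = 20.525 kN/m^3


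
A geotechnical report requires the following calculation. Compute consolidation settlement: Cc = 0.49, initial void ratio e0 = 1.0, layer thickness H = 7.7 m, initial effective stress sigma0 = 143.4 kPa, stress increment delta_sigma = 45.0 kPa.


Using Sc = Cc * H / (1 + e0) * log10((sigma0 + delta_sigma) / sigma0)
Stress ratio = (143.4 + 45.0) / 143.4 = 1.31381
log10(1.31381) = 0.118532
Cc * H / (1 + e0) = 0.49 * 7.7 / (1 + 1.0) = 1.8865
Sc = 1.8865 * 0.118532
Sc = 0.2236 m


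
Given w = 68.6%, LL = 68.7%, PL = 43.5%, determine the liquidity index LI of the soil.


First compute the plasticity index:
PI = LL - PL = 68.7 - 43.5 = 25.2
Then compute the liquidity index:
LI = (w - PL) / PI
LI = (68.6 - 43.5) / 25.2
LI = 0.996


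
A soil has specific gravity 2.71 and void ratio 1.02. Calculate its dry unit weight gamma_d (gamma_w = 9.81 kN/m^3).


Using gamma_d = Gs * gamma_w / (1 + e)
gamma_d = 2.71 * 9.81 / (1 + 1.02)
gamma_d = 2.71 * 9.81 / 2.02
gamma_d = 13.161 kN/m^3


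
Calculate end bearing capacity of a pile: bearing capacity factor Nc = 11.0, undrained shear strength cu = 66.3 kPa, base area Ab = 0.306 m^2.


Result: 223.17 kN

Derivation:
Using Qb = Nc * cu * Ab
Qb = 11.0 * 66.3 * 0.306
Qb = 223.17 kN


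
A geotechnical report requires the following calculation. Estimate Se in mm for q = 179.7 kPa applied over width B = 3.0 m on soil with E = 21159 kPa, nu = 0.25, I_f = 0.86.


Using Se = q * B * (1 - nu^2) * I_f / E
1 - nu^2 = 1 - 0.25^2 = 0.9375
Se = 179.7 * 3.0 * 0.9375 * 0.86 / 21159
Se = 0.020542 m
Convert to mm: Se = 0.020542 * 1000 = 20.542 mm


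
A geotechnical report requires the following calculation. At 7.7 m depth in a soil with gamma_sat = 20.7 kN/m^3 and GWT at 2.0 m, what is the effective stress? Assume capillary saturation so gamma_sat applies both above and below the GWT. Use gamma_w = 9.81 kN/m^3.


Total stress = gamma_sat * depth
sigma = 20.7 * 7.7 = 159.39 kPa
Pore water pressure u = gamma_w * (depth - d_wt)
u = 9.81 * (7.7 - 2.0) = 55.917 kPa
Effective stress = sigma - u
sigma' = 159.39 - 55.917 = 103.47 kPa


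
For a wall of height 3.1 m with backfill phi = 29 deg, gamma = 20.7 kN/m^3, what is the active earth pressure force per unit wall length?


Compute active earth pressure coefficient:
Ka = tan^2(45 - phi/2) = tan^2(30.5) = 0.346974
Compute active force:
Pa = 0.5 * Ka * gamma * H^2
Pa = 0.5 * 0.346974 * 20.7 * 3.1^2
Pa = 34.51 kN/m


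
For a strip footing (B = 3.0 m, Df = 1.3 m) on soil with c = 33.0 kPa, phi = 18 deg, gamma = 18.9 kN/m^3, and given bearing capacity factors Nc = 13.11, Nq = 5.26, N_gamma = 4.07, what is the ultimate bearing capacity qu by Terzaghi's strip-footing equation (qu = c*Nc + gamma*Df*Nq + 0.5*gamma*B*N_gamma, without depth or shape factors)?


Result: 677.25 kPa

Derivation:
Compute qu = c*Nc + gamma*Df*Nq + 0.5*gamma*B*N_gamma
Term 1: 33.0 * 13.11 = 432.63
Term 2: 18.9 * 1.3 * 5.26 = 129.2382
Term 3: 0.5 * 18.9 * 3.0 * 4.07 = 115.3845
qu = 432.63 + 129.2382 + 115.3845
qu = 677.25 kPa


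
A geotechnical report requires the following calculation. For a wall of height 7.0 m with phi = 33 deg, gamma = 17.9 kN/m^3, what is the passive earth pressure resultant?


Result: 1487.61 kN/m

Derivation:
Compute passive earth pressure coefficient:
Kp = tan^2(45 + phi/2) = tan^2(61.5) = 3.39212
Compute passive force:
Pp = 0.5 * Kp * gamma * H^2
Pp = 0.5 * 3.39212 * 17.9 * 7.0^2
Pp = 1487.61 kN/m


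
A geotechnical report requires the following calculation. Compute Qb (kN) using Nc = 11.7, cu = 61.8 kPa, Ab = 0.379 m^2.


Using Qb = Nc * cu * Ab
Qb = 11.7 * 61.8 * 0.379
Qb = 274.04 kN


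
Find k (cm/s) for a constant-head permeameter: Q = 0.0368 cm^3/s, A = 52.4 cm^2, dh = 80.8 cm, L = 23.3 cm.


Compute hydraulic gradient:
i = dh / L = 80.8 / 23.3 = 3.46781
Then apply Darcy's law:
k = Q / (A * i)
k = 0.0368 / (52.4 * 3.46781)
k = 0.0368 / 181.713
k = 0.000203 cm/s
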